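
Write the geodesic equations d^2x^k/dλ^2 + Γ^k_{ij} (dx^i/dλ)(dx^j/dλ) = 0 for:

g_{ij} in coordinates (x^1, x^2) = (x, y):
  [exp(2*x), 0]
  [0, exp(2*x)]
Geodesic equation: d^2x^k/dλ^2 + Γ^k_{ij} (dx^i/dλ)(dx^j/dλ) = 0.
Non-zero Christoffel symbols:
Γ^x_{x x} = 1
Γ^x_{y y} = -1
Γ^y_{x y} = 1
Substituting (the symmetric pair Γ^k_{ij}, Γ^k_{ji} combines into a factor 2):
d^2x/dλ^2 + (dx/dλ)^2 - (dy/dλ)^2 = 0
d^2y/dλ^2 + 2 (dx/dλ)(dy/dλ) = 0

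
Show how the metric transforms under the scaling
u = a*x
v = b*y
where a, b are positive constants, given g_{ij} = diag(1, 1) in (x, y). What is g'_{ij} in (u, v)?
Invert the transformation: x = u/a, y = v/b
g'_{ij} = (∂x^k/∂x'^i)(∂x^l/∂x'^j) g_{kl}; with g_{kl} = δ_{kl} this is Σ_k (∂x^k/∂x'^i)(∂x^k/∂x'^j).
Jacobian: ∂x/∂u = 1/a, ∂x/∂v = 0, ∂y/∂u = 0, ∂y/∂v = 1/b
g'_{uu} = (1/a)(1/a) + (0)(0) = 1/a^2
g'_{uv} = (1/a)(0) + (0)(1/b) = 0
g'_{vv} = (0)(0) + (1/b)(1/b) = 1/b^2
g'_{ij} = diag(1/a^2, 1/b^2)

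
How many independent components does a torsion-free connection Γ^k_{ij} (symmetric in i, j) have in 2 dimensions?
Γ^k_{ij} has n choices for the upper index and n(n+1)/2 independent symmetric lower index pairs.
Total = 2 × 2×3/2 = 2 × 3 = 6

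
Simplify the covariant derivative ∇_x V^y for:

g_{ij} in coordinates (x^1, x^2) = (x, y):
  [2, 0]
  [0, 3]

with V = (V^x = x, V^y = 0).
All Christoffel symbols are zero.
∇_x V^y = ∂_x V^y + Γ^y_{x j} V^j
  = (0) + (0)(x) + (0)(0)
  = 0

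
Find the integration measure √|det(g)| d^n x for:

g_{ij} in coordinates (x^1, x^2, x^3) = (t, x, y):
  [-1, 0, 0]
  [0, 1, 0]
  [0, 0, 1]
det(g) = -1
√|det(g)| = 1
Volume element: dV = 1 dt dx dy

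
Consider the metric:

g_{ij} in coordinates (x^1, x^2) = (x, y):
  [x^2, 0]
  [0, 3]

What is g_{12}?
With x^1 = x, x^2 = y, g_{12} = g_{xy} is the row-1, column-2 entry of the matrix.
g_{12} = 0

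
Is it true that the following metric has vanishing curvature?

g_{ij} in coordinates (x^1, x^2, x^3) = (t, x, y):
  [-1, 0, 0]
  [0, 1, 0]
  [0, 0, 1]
All metric components are constant, so every Christoffel symbol vanishes and R^i_{jkl} = 0.
Yes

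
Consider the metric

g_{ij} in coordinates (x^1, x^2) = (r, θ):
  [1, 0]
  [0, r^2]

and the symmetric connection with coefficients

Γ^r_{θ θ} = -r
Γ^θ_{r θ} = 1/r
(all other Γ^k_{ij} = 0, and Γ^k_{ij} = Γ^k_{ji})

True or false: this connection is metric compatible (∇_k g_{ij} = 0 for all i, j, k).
Using ∇_k g_{ij} = ∂_k g_{ij} - Γ^m_{ki} g_{mj} - Γ^m_{kj} g_{im}:
e.g. ∇_r g_{θθ} = (2*r) - (r) - (r) = 0
Every component ∇_k g_{ij} vanishes: the connection is metric compatible.
True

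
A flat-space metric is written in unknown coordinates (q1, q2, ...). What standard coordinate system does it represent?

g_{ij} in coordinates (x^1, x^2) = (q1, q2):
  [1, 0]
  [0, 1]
All components are constant and the metric is the identity, i.e. orthonormal rectilinear coordinates.
Cartesian (2D) coordinates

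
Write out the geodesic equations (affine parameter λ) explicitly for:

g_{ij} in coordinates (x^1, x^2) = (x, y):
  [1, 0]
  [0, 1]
Geodesic equation: d^2x^k/dλ^2 + Γ^k_{ij} (dx^i/dλ)(dx^j/dλ) = 0.
All Christoffel symbols vanish, so the geodesics are straight lines:
d^2x/dλ^2 = 0
d^2y/dλ^2 = 0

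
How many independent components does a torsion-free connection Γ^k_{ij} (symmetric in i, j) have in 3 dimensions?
Γ^k_{ij} has n choices for the upper index and n(n+1)/2 independent symmetric lower index pairs.
Total = 3 × 3×4/2 = 3 × 6 = 18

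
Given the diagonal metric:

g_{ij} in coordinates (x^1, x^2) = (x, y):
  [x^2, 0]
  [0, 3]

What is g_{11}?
With x^1 = x, x^2 = y, g_{11} = g_{xx} is the row-1, column-1 entry of the matrix.
g_{11} = x^2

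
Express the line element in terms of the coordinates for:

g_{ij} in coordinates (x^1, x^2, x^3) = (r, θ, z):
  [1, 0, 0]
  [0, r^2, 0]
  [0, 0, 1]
ds^2 = g_{ij} dx^i dx^j; only the non-zero components contribute.
ds^2 = dr^2 + r^2 dθ^2 + dz^2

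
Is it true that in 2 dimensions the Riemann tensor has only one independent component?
The number of independent components is n^2(n^2-1)/12 = 4·3/12 = 1 for n = 2 (e.g. R_{1212}).
Yes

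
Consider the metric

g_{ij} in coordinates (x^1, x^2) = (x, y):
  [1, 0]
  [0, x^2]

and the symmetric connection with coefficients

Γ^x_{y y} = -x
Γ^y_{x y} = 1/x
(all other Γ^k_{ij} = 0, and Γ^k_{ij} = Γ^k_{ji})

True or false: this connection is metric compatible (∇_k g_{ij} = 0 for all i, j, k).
Using ∇_k g_{ij} = ∂_k g_{ij} - Γ^m_{ki} g_{mj} - Γ^m_{kj} g_{im}:
e.g. ∇_x g_{yy} = (2*x) - (x) - (x) = 0
Every component ∇_k g_{ij} vanishes: the connection is metric compatible.
True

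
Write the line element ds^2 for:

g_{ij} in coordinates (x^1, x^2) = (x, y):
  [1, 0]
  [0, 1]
ds^2 = g_{ij} dx^i dx^j; only the non-zero components contribute.
ds^2 = dx^2 + dy^2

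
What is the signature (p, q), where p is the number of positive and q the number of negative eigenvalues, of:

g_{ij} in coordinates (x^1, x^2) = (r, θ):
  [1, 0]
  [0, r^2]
The metric is diagonal, so its eigenvalues are the diagonal entries: 1, r^2 (at a generic point, where coordinate-dependent entries are positive).
2 positive, 0 negative.
(2, 0) - Riemannian (positive definite)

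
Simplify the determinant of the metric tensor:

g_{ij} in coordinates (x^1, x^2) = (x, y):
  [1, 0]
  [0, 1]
For a 2×2 metric: det(g) = g_{11}·g_{22} - g_{12}·g_{21}
= (1)·(1) - (0)·(0)
= 1 - 0
det(g) = 1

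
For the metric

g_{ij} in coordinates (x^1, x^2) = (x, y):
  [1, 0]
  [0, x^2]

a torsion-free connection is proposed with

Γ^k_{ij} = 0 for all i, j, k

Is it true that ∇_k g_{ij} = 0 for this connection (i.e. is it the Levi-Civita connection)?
Using ∇_k g_{ij} = ∂_k g_{ij} - Γ^m_{ki} g_{mj} - Γ^m_{kj} g_{im}:
∇_x g_{yy} = (2*x) - (0) - (0) = 2*x ≠ 0
So the connection is not metric compatible (it is not the Levi-Civita connection).
No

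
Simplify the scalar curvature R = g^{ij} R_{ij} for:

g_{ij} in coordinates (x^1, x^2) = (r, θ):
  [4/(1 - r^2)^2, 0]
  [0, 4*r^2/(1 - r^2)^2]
Non-zero Christoffel symbols (Γ^k_{ij} = Γ^k_{ji}):
Γ^r_{r r} = 2*r/(1 - r^2)
Γ^r_{θ θ} = (r^3 + r)/(r^2 - 1)
Γ^θ_{r θ} = (-r^2 - 1)/(r^3 - r)
Ricci tensor (R_{ij} = R^k_{ikj}): R_{rr} = -4/(r^2 - 1)^2, R_{rθ} = 0, R_{θθ} = -4*r^2/(r^2 - 1)^2
Inverse metric: g^{rr} = (1 - r^2)^2/4, g^{θθ} = (1 - r^2)^2/(4*r^2)
R = g^{ij} R_{ij} = ((1 - r^2)^2/4)(-4/(r^2 - 1)^2) + ((1 - r^2)^2/(4*r^2))(-4*r^2/(r^2 - 1)^2) = -2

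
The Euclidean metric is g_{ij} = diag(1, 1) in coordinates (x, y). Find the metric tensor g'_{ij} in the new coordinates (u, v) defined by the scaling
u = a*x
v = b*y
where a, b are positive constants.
Invert the transformation: x = u/a, y = v/b
g'_{ij} = (∂x^k/∂x'^i)(∂x^l/∂x'^j) g_{kl}; with g_{kl} = δ_{kl} this is Σ_k (∂x^k/∂x'^i)(∂x^k/∂x'^j).
Jacobian: ∂x/∂u = 1/a, ∂x/∂v = 0, ∂y/∂u = 0, ∂y/∂v = 1/b
g'_{uu} = (1/a)(1/a) + (0)(0) = 1/a^2
g'_{uv} = (1/a)(0) + (0)(1/b) = 0
g'_{vv} = (0)(0) + (1/b)(1/b) = 1/b^2
g'_{ij} = diag(1/a^2, 1/b^2)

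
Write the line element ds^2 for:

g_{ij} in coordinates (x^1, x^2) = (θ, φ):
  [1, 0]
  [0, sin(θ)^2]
ds^2 = g_{ij} dx^i dx^j; only the non-zero components contribute.
ds^2 = dθ^2 + sin(θ)^2 dφ^2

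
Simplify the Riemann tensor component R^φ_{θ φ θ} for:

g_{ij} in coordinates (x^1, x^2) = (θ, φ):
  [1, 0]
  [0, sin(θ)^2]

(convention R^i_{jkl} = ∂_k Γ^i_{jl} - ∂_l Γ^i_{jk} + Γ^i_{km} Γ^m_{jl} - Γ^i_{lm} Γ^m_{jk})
Non-zero Christoffel symbols (Γ^k_{ij} = Γ^k_{ji}):
Γ^θ_{φ φ} = -sin(2*θ)/2
Γ^φ_{θ φ} = 1/tan(θ)
R^φ_{θ φ θ} = ∂_φ Γ^φ_{θ θ} - ∂_θ Γ^φ_{θ φ} + Γ^φ_{φ m} Γ^m_{θ θ} - Γ^φ_{θ m} Γ^m_{θ φ}
  = (0) - (-1/sin(θ)^2) + (0) - (1/tan(θ)^2) = 1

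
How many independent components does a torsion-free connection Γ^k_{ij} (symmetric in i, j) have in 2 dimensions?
Γ^k_{ij} has n choices for the upper index and n(n+1)/2 independent symmetric lower index pairs.
Total = 2 × 2×3/2 = 2 × 3 = 6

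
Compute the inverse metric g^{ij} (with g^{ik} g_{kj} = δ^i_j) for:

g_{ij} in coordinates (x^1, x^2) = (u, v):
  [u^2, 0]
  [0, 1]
The metric is diagonal, so g^{ij} is diagonal with entries 1/g_{ii}: diag(1/(u^2), 1).
g^{ij}:
  [1/u^2, 0]
  [0, 1]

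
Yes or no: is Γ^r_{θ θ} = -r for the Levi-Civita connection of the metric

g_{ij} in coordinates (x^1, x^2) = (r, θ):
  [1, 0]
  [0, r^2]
Γ^r_{θ θ} = (1/2) g^{rr} (∂_θ g_{rθ} + ∂_θ g_{rθ} - ∂_r g_{θθ}) = (1/2)(1)((0) + (0) - (2*r)) = -r
This equals the proposed value -r.
Yes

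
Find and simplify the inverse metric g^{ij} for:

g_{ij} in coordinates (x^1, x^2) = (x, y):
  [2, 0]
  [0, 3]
The metric is diagonal, so g^{ij} is diagonal with entries 1/g_{ii}: diag(1/2, 1/3).
g^{ij}:
  [1/2, 0]
  [0, 1/3]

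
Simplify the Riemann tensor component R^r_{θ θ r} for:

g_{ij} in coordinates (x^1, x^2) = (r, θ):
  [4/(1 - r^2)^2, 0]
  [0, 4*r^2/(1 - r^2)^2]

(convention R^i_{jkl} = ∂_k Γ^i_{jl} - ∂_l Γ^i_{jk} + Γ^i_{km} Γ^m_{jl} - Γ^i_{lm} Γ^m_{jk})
Non-zero Christoffel symbols (Γ^k_{ij} = Γ^k_{ji}):
Γ^r_{r r} = 2*r/(1 - r^2)
Γ^r_{θ θ} = (r^3 + r)/(r^2 - 1)
Γ^θ_{r θ} = (-r^2 - 1)/(r^3 - r)
R^r_{θ θ r} = ∂_θ Γ^r_{θ r} - ∂_r Γ^r_{θ θ} + Γ^r_{θ m} Γ^m_{θ r} - Γ^r_{r m} Γ^m_{θ θ}
  = (0) - ((r^4 - 4*r^2 - 1)/(r^2 - 1)^2) + (-(r^2 + 1)^2/(r^2 - 1)^2) - (-2*r^2*(r^2 + 1)/(r^2 - 1)^2) = 4*r^2/(r^2 - 1)^2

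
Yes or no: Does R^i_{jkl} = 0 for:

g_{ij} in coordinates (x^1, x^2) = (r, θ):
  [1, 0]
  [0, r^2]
Non-zero Christoffel symbols:
Γ^r_{θ θ} = -r
Γ^θ_{r θ} = 1/r
Ricci tensor: R_{rr} = 0, R_{rθ} = 0, R_{θθ} = 0
All R_{ij} vanish; in 2 dimensions the Riemann tensor is fully determined by the Ricci tensor, so R^i_{jkl} = 0: the metric is flat (curvilinear coordinates on flat space).
Yes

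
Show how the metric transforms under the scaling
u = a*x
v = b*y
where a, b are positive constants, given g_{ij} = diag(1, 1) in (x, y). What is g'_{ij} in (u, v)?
Invert the transformation: x = u/a, y = v/b
g'_{ij} = (∂x^k/∂x'^i)(∂x^l/∂x'^j) g_{kl}; with g_{kl} = δ_{kl} this is Σ_k (∂x^k/∂x'^i)(∂x^k/∂x'^j).
Jacobian: ∂x/∂u = 1/a, ∂x/∂v = 0, ∂y/∂u = 0, ∂y/∂v = 1/b
g'_{uu} = (1/a)(1/a) + (0)(0) = 1/a^2
g'_{uv} = (1/a)(0) + (0)(1/b) = 0
g'_{vv} = (0)(0) + (1/b)(1/b) = 1/b^2
g'_{ij} = diag(1/a^2, 1/b^2)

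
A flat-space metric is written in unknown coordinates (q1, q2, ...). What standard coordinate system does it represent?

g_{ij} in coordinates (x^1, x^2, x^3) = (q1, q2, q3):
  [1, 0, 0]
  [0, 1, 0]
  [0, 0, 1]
All components are constant and the metric is the identity, i.e. orthonormal rectilinear coordinates.
Cartesian (3D) coordinates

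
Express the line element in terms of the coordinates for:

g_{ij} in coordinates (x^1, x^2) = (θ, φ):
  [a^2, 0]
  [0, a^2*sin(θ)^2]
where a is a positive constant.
ds^2 = g_{ij} dx^i dx^j; only the non-zero components contribute.
ds^2 = a^2 dθ^2 + a^2*sin(θ)^2 dφ^2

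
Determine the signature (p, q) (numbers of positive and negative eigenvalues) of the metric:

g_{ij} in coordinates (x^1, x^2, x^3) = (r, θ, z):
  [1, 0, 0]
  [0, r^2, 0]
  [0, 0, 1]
The metric is diagonal, so its eigenvalues are the diagonal entries: 1, r^2, 1 (at a generic point, where coordinate-dependent entries are positive).
3 positive, 0 negative.
(3, 0) - Riemannian (positive definite)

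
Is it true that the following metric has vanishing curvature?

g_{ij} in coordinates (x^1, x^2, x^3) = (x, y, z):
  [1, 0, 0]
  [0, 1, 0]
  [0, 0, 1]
All metric components are constant, so every Christoffel symbol vanishes and R^i_{jkl} = 0.
Yes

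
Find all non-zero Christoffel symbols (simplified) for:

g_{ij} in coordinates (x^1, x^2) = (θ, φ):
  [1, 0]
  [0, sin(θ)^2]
Using Γ^k_{ij} = (1/2) g^{km} (∂_i g_{mj} + ∂_j g_{mi} - ∂_m g_{ij}); the metric is diagonal, so only the m = k term contributes.
Non-zero symbols (using the symmetry Γ^k_{ij} = Γ^k_{ji}):
Γ^θ_{φ φ} = (1/2) g^{θθ} (∂_φ g_{θφ} + ∂_φ g_{θφ} - ∂_θ g_{φφ}) = (1/2)(1)((0) + (0) - (sin(2*θ))) = -sin(2*θ)/2
Γ^φ_{θ φ} = (1/2) g^{φφ} (∂_θ g_{φφ} + ∂_φ g_{φθ} - ∂_φ g_{θφ}) = (1/2)(1/sin(θ)^2)((sin(2*θ)) + (0) - (0)) = 1/tan(θ)
All other Christoffel symbols are zero.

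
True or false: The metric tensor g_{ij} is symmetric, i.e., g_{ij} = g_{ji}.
By definition the metric is a symmetric bilinear form, g_{ij} = g_{ji}.
True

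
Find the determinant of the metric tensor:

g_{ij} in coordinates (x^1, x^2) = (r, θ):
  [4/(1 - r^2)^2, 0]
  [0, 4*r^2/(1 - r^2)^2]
For a 2×2 metric: det(g) = g_{11}·g_{22} - g_{12}·g_{21}
= (4/(1 - r^2)^2)·(4*r^2/(1 - r^2)^2) - (0)·(0)
= 16*r^2/(1 - r^2)^4 - 0
det(g) = 16*r^2/(1 - r^2)^4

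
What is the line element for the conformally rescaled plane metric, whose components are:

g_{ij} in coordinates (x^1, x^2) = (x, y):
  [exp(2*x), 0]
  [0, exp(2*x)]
ds^2 = g_{ij} dx^i dx^j; only the non-zero components contribute.
ds^2 = exp(2*x) dx^2 + exp(2*x) dy^2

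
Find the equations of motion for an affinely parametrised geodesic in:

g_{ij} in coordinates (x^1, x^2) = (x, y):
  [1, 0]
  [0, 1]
Geodesic equation: d^2x^k/dλ^2 + Γ^k_{ij} (dx^i/dλ)(dx^j/dλ) = 0.
All Christoffel symbols vanish, so the geodesics are straight lines:
d^2x/dλ^2 = 0
d^2y/dλ^2 = 0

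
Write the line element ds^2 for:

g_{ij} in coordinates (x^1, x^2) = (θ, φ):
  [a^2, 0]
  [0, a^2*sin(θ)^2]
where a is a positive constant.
ds^2 = g_{ij} dx^i dx^j; only the non-zero components contribute.
ds^2 = a^2 dθ^2 + a^2*sin(θ)^2 dφ^2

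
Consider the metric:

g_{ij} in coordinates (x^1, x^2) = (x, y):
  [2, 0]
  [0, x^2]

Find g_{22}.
With x^1 = x, x^2 = y, g_{22} = g_{yy} is the row-2, column-2 entry of the matrix.
g_{22} = x^2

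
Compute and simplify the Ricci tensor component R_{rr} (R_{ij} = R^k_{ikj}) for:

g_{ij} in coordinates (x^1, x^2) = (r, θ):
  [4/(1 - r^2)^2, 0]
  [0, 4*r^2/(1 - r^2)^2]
Non-zero Christoffel symbols (Γ^k_{ij} = Γ^k_{ji}):
Γ^r_{r r} = 2*r/(1 - r^2)
Γ^r_{θ θ} = (r^3 + r)/(r^2 - 1)
Γ^θ_{r θ} = (-r^2 - 1)/(r^3 - r)
R^r_{r r r} = 0 (a repeated index in an antisymmetric pair)
R^θ_{r θ r} = ∂_θ Γ^θ_{r r} - ∂_r Γ^θ_{r θ} + Γ^θ_{θ m} Γ^m_{r r} - Γ^θ_{r m} Γ^m_{r θ}
  = (0) - ((r^4 + 4*r^2 - 1)/(r^3 - r)^2) + (2*(r^2 + 1)/(r^2 - 1)^2) - ((r^2 + 1)^2/(r^3 - r)^2) = -4/(r^2 - 1)^2
R_{rr} = R^r_{r r r} + R^θ_{r θ r} = (0) + (-4/(r^2 - 1)^2) = -4/(r^2 - 1)^2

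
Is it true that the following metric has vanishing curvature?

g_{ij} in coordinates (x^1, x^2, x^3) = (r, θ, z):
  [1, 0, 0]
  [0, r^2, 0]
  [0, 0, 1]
Non-zero Christoffel symbols:
Γ^r_{θ θ} = -r
Γ^θ_{r θ} = 1/r
Ricci tensor: R_{rr} = 0, R_{rθ} = 0, R_{rz} = 0, R_{θθ} = 0, R_{θz} = 0, R_{zz} = 0
All R_{ij} vanish; in 3 dimensions the Riemann tensor is fully determined by the Ricci tensor, so R^i_{jkl} = 0: the metric is flat (curvilinear coordinates on flat space).
Yes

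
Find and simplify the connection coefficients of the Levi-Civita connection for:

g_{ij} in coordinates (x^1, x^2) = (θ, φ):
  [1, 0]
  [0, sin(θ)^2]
Using Γ^k_{ij} = (1/2) g^{km} (∂_i g_{mj} + ∂_j g_{mi} - ∂_m g_{ij}); the metric is diagonal, so only the m = k term contributes.
Non-zero symbols (using the symmetry Γ^k_{ij} = Γ^k_{ji}):
Γ^θ_{φ φ} = (1/2) g^{θθ} (∂_φ g_{θφ} + ∂_φ g_{θφ} - ∂_θ g_{φφ}) = (1/2)(1)((0) + (0) - (sin(2*θ))) = -sin(2*θ)/2
Γ^φ_{θ φ} = (1/2) g^{φφ} (∂_θ g_{φφ} + ∂_φ g_{φθ} - ∂_φ g_{θφ}) = (1/2)(1/sin(θ)^2)((sin(2*θ)) + (0) - (0)) = 1/tan(θ)
All other Christoffel symbols are zero.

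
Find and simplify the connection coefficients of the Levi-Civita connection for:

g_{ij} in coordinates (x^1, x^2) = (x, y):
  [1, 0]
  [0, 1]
Using Γ^k_{ij} = (1/2) g^{km} (∂_i g_{mj} + ∂_j g_{mi} - ∂_m g_{ij}); the metric is diagonal, so only the m = k term contributes.
Every metric component is constant, so all ∂_m g_{ij} = 0 and every Christoffel symbol vanishes.
All Christoffel symbols are zero.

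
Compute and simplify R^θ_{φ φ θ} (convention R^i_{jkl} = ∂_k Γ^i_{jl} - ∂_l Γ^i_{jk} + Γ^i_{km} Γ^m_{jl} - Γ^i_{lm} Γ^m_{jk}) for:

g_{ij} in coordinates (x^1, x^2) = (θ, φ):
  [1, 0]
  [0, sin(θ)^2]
Non-zero Christoffel symbols (Γ^k_{ij} = Γ^k_{ji}):
Γ^θ_{φ φ} = -sin(2*θ)/2
Γ^φ_{θ φ} = 1/tan(θ)
R^θ_{φ φ θ} = ∂_φ Γ^θ_{φ θ} - ∂_θ Γ^θ_{φ φ} + Γ^θ_{φ m} Γ^m_{φ θ} - Γ^θ_{θ m} Γ^m_{φ φ}
  = (0) - (-cos(2*θ)) + (-cos(θ)^2) - (0) = -sin(θ)^2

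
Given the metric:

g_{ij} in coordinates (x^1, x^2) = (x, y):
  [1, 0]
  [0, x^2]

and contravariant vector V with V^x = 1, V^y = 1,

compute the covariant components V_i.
V_i = g_{ij} V^j:
V_x = (1)(1) + (0)(1) = 1
V_y = (0)(1) + (x^2)(1) = x^2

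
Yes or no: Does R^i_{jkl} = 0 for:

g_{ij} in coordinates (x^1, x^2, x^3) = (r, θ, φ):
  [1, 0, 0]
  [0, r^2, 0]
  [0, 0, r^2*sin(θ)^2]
Non-zero Christoffel symbols:
Γ^r_{θ θ} = -r
Γ^r_{φ φ} = -r*sin(θ)^2
Γ^θ_{r θ} = 1/r
Γ^θ_{φ φ} = -sin(2*θ)/2
Γ^φ_{r φ} = 1/r
Γ^φ_{θ φ} = 1/tan(θ)
Ricci tensor: R_{rr} = 0, R_{rθ} = 0, R_{rφ} = 0, R_{θθ} = 0, R_{θφ} = 0, R_{φφ} = 0
All R_{ij} vanish; in 3 dimensions the Riemann tensor is fully determined by the Ricci tensor, so R^i_{jkl} = 0: the metric is flat (curvilinear coordinates on flat space).
Yes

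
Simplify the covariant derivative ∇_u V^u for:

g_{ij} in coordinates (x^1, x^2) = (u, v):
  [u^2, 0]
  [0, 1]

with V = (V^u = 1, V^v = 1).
Non-zero Christoffel symbols:
Γ^u_{u u} = 1/u
∇_u V^u = ∂_u V^u + Γ^u_{u j} V^j
  = (0) + (1/u)(1) + (0)(1)
  = 1/u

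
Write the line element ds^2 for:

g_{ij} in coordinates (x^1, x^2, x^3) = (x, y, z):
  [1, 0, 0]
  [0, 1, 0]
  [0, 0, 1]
ds^2 = g_{ij} dx^i dx^j; only the non-zero components contribute.
ds^2 = dx^2 + dy^2 + dz^2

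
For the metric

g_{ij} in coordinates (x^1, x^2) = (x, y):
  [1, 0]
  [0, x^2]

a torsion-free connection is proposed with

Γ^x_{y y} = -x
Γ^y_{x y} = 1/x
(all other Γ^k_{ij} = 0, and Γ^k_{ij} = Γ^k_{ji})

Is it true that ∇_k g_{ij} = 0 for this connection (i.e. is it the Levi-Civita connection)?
Using ∇_k g_{ij} = ∂_k g_{ij} - Γ^m_{ki} g_{mj} - Γ^m_{kj} g_{im}:
e.g. ∇_x g_{yy} = (2*x) - (x) - (x) = 0
Every component ∇_k g_{ij} vanishes: the connection is metric compatible.
Yes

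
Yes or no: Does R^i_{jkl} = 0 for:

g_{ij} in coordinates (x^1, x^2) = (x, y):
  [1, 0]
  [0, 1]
All metric components are constant, so every Christoffel symbol vanishes and R^i_{jkl} = 0.
Yes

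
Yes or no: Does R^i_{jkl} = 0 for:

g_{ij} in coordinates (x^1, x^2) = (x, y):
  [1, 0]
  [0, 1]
All metric components are constant, so every Christoffel symbol vanishes and R^i_{jkl} = 0.
Yes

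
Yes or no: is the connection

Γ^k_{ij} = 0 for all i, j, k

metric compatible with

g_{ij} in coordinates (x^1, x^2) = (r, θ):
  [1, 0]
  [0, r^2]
Using ∇_k g_{ij} = ∂_k g_{ij} - Γ^m_{ki} g_{mj} - Γ^m_{kj} g_{im}:
∇_r g_{θθ} = (2*r) - (0) - (0) = 2*r ≠ 0
So the connection is not metric compatible (it is not the Levi-Civita connection).
No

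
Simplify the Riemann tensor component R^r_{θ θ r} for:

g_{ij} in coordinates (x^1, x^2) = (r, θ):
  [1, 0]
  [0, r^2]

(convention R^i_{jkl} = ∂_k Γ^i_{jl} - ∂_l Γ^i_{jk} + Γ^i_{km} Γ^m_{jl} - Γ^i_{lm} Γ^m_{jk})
Non-zero Christoffel symbols (Γ^k_{ij} = Γ^k_{ji}):
Γ^r_{θ θ} = -r
Γ^θ_{r θ} = 1/r
R^r_{θ θ r} = ∂_θ Γ^r_{θ r} - ∂_r Γ^r_{θ θ} + Γ^r_{θ m} Γ^m_{θ r} - Γ^r_{r m} Γ^m_{θ θ}
  = (0) - (-1) + (-1) - (0) = 0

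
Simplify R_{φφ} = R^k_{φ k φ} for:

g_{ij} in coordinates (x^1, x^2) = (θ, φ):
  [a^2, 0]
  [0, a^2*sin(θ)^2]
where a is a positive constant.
Non-zero Christoffel symbols (Γ^k_{ij} = Γ^k_{ji}):
Γ^θ_{φ φ} = -sin(2*θ)/2
Γ^φ_{θ φ} = 1/tan(θ)
R^θ_{φ θ φ} = ∂_θ Γ^θ_{φ φ} - ∂_φ Γ^θ_{φ θ} + Γ^θ_{θ m} Γ^m_{φ φ} - Γ^θ_{φ m} Γ^m_{φ θ}
  = (-cos(2*θ)) - (0) + (0) - (-cos(θ)^2) = sin(θ)^2
R^φ_{φ φ φ} = 0 (a repeated index in an antisymmetric pair)
R_{φφ} = R^θ_{φ θ φ} + R^φ_{φ φ φ} = (sin(θ)^2) + (0) = sin(θ)^2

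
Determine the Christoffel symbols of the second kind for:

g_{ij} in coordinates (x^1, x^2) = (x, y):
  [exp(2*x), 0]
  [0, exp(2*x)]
Using Γ^k_{ij} = (1/2) g^{km} (∂_i g_{mj} + ∂_j g_{mi} - ∂_m g_{ij}); the metric is diagonal, so only the m = k term contributes.
Non-zero symbols (using the symmetry Γ^k_{ij} = Γ^k_{ji}):
Γ^x_{x x} = (1/2) g^{xx} (∂_x g_{xx} + ∂_x g_{xx} - ∂_x g_{xx}) = (1/2)(exp(-2*x))((2*exp(2*x)) + (2*exp(2*x)) - (2*exp(2*x))) = 1
Γ^x_{y y} = (1/2) g^{xx} (∂_y g_{xy} + ∂_y g_{xy} - ∂_x g_{yy}) = (1/2)(exp(-2*x))((0) + (0) - (2*exp(2*x))) = -1
Γ^y_{x y} = (1/2) g^{yy} (∂_x g_{yy} + ∂_y g_{yx} - ∂_y g_{xy}) = (1/2)(exp(-2*x))((2*exp(2*x)) + (0) - (0)) = 1
All other Christoffel symbols are zero.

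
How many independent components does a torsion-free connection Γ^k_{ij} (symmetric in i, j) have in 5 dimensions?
Γ^k_{ij} has n choices for the upper index and n(n+1)/2 independent symmetric lower index pairs.
Total = 5 × 5×6/2 = 5 × 15 = 75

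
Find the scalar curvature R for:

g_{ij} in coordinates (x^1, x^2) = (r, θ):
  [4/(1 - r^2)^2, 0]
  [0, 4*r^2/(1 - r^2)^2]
Non-zero Christoffel symbols (Γ^k_{ij} = Γ^k_{ji}):
Γ^r_{r r} = 2*r/(1 - r^2)
Γ^r_{θ θ} = (r^3 + r)/(r^2 - 1)
Γ^θ_{r θ} = (-r^2 - 1)/(r^3 - r)
Ricci tensor (R_{ij} = R^k_{ikj}): R_{rr} = -4/(r^2 - 1)^2, R_{rθ} = 0, R_{θθ} = -4*r^2/(r^2 - 1)^2
Inverse metric: g^{rr} = (1 - r^2)^2/4, g^{θθ} = (1 - r^2)^2/(4*r^2)
R = g^{ij} R_{ij} = ((1 - r^2)^2/4)(-4/(r^2 - 1)^2) + ((1 - r^2)^2/(4*r^2))(-4*r^2/(r^2 - 1)^2) = -2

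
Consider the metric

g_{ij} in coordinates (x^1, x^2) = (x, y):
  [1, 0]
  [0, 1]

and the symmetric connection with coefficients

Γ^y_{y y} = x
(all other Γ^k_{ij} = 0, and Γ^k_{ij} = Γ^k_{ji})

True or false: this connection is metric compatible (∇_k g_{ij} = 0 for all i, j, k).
Using ∇_k g_{ij} = ∂_k g_{ij} - Γ^m_{ki} g_{mj} - Γ^m_{kj} g_{im}:
∇_y g_{yy} = (0) - (x) - (x) = -2*x ≠ 0
So the connection is not metric compatible (it is not the Levi-Civita connection).
False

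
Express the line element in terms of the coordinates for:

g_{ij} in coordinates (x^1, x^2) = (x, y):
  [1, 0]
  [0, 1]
ds^2 = g_{ij} dx^i dx^j; only the non-zero components contribute.
ds^2 = dx^2 + dy^2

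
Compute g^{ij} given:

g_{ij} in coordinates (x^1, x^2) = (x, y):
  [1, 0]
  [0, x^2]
The metric is diagonal, so g^{ij} is diagonal with entries 1/g_{ii}: diag(1, 1/(x^2)).
g^{ij}:
  [1, 0]
  [0, 1/x^2]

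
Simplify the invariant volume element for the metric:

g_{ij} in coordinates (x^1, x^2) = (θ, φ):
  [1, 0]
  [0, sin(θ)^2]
det(g) = sin(θ)^2
√|det(g)| = sin(θ) (taking 0 < θ < π so that |sin(θ)| = sin(θ))
Volume element: dV = sin(θ) dθ dφ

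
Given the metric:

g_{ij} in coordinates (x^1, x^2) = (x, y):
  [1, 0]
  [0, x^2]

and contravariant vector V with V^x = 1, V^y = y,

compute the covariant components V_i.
V_i = g_{ij} V^j:
V_x = (1)(1) + (0)(y) = 1
V_y = (0)(1) + (x^2)(y) = x^2*y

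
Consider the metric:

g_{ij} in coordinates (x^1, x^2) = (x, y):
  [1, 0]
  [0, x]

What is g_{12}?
With x^1 = x, x^2 = y, g_{12} = g_{xy} is the row-1, column-2 entry of the matrix.
g_{12} = 0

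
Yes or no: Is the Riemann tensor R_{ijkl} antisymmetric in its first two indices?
R_{ijkl} = -R_{jikl} (follows from metric compatibility).
Yes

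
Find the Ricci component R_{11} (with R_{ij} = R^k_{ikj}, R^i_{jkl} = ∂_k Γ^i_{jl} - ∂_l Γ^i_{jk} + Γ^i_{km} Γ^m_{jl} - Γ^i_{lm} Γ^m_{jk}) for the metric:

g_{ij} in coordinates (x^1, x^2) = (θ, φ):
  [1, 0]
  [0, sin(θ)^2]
Non-zero Christoffel symbols (Γ^k_{ij} = Γ^k_{ji}):
Γ^θ_{φ φ} = -sin(2*θ)/2
Γ^φ_{θ φ} = 1/tan(θ)
R^θ_{θ θ θ} = 0 (a repeated index in an antisymmetric pair)
R^φ_{θ φ θ} = ∂_φ Γ^φ_{θ θ} - ∂_θ Γ^φ_{θ φ} + Γ^φ_{φ m} Γ^m_{θ θ} - Γ^φ_{θ m} Γ^m_{θ φ}
  = (0) - (-1/sin(θ)^2) + (0) - (1/tan(θ)^2) = 1
R_{θθ} = R^θ_{θ θ θ} + R^φ_{θ φ θ} = (0) + (1) = 1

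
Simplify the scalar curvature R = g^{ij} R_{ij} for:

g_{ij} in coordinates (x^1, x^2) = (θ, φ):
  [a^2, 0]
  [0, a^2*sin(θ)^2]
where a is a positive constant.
Non-zero Christoffel symbols (Γ^k_{ij} = Γ^k_{ji}):
Γ^θ_{φ φ} = -sin(2*θ)/2
Γ^φ_{θ φ} = 1/tan(θ)
Ricci tensor (R_{ij} = R^k_{ikj}): R_{θθ} = 1, R_{θφ} = 0, R_{φφ} = sin(θ)^2
Inverse metric: g^{θθ} = 1/a^2, g^{φφ} = 1/(a^2*sin(θ)^2)
R = g^{ij} R_{ij} = (1/a^2)(1) + (1/(a^2*sin(θ)^2))(sin(θ)^2) = 2/a^2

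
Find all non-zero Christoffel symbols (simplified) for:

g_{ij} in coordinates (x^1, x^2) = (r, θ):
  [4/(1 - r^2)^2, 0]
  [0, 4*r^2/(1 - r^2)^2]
Using Γ^k_{ij} = (1/2) g^{km} (∂_i g_{mj} + ∂_j g_{mi} - ∂_m g_{ij}); the metric is diagonal, so only the m = k term contributes.
Non-zero symbols (using the symmetry Γ^k_{ij} = Γ^k_{ji}):
Γ^r_{r r} = (1/2) g^{rr} (∂_r g_{rr} + ∂_r g_{rr} - ∂_r g_{rr}) = (1/2)((1 - r^2)^2/4)((16*r/(1 - r^2)^3) + (16*r/(1 - r^2)^3) - (16*r/(1 - r^2)^3)) = 2*r/(1 - r^2)
Γ^r_{θ θ} = (1/2) g^{rr} (∂_θ g_{rθ} + ∂_θ g_{rθ} - ∂_r g_{θθ}) = (1/2)((1 - r^2)^2/4)((0) + (0) - (-8*(r^3 + r)/(r^2 - 1)^3)) = (r^3 + r)/(r^2 - 1)
Γ^θ_{r θ} = (1/2) g^{θθ} (∂_r g_{θθ} + ∂_θ g_{θr} - ∂_θ g_{rθ}) = (1/2)((1 - r^2)^2/(4*r^2))((-8*(r^3 + r)/(r^2 - 1)^3) + (0) - (0)) = (-r^2 - 1)/(r^3 - r)
All other Christoffel symbols are zero.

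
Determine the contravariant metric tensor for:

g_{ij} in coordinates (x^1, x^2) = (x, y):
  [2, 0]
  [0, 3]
The metric is diagonal, so g^{ij} is diagonal with entries 1/g_{ii}: diag(1/2, 1/3).
g^{ij}:
  [1/2, 0]
  [0, 1/3]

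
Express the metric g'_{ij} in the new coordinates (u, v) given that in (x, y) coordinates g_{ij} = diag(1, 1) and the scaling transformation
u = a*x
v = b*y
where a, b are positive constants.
Invert the transformation: x = u/a, y = v/b
g'_{ij} = (∂x^k/∂x'^i)(∂x^l/∂x'^j) g_{kl}; with g_{kl} = δ_{kl} this is Σ_k (∂x^k/∂x'^i)(∂x^k/∂x'^j).
Jacobian: ∂x/∂u = 1/a, ∂x/∂v = 0, ∂y/∂u = 0, ∂y/∂v = 1/b
g'_{uu} = (1/a)(1/a) + (0)(0) = 1/a^2
g'_{uv} = (1/a)(0) + (0)(1/b) = 0
g'_{vv} = (0)(0) + (1/b)(1/b) = 1/b^2
g'_{ij} = diag(1/a^2, 1/b^2)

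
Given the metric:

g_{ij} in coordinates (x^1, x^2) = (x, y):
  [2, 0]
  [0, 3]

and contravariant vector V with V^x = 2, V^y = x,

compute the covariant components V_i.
V_i = g_{ij} V^j:
V_x = (2)(2) + (0)(x) = 4
V_y = (0)(2) + (3)(x) = 3*x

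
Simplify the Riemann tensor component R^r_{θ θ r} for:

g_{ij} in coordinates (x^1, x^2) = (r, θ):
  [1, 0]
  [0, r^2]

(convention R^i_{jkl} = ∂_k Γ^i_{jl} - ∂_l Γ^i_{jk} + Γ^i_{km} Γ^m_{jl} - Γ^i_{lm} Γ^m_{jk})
Non-zero Christoffel symbols (Γ^k_{ij} = Γ^k_{ji}):
Γ^r_{θ θ} = -r
Γ^θ_{r θ} = 1/r
R^r_{θ θ r} = ∂_θ Γ^r_{θ r} - ∂_r Γ^r_{θ θ} + Γ^r_{θ m} Γ^m_{θ r} - Γ^r_{r m} Γ^m_{θ θ}
  = (0) - (-1) + (-1) - (0) = 0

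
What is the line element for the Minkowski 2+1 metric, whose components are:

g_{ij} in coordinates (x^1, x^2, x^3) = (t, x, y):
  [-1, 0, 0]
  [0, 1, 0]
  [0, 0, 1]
ds^2 = g_{ij} dx^i dx^j; only the non-zero components contribute.
ds^2 = -dt^2 + dx^2 + dy^2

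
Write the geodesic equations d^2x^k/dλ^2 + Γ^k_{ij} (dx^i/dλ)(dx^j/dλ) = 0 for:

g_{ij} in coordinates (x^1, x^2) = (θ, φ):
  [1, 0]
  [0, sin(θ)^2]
Geodesic equation: d^2x^k/dλ^2 + Γ^k_{ij} (dx^i/dλ)(dx^j/dλ) = 0.
Non-zero Christoffel symbols:
Γ^θ_{φ φ} = -sin(2*θ)/2
Γ^φ_{θ φ} = 1/tan(θ)
Substituting (the symmetric pair Γ^k_{ij}, Γ^k_{ji} combines into a factor 2):
d^2θ/dλ^2 - (sin(2*θ)/2) (dφ/dλ)^2 = 0
d^2φ/dλ^2 + (2/tan(θ)) (dθ/dλ)(dφ/dλ) = 0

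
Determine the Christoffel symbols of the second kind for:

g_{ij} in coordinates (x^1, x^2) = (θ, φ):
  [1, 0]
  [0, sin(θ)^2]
Using Γ^k_{ij} = (1/2) g^{km} (∂_i g_{mj} + ∂_j g_{mi} - ∂_m g_{ij}); the metric is diagonal, so only the m = k term contributes.
Non-zero symbols (using the symmetry Γ^k_{ij} = Γ^k_{ji}):
Γ^θ_{φ φ} = (1/2) g^{θθ} (∂_φ g_{θφ} + ∂_φ g_{θφ} - ∂_θ g_{φφ}) = (1/2)(1)((0) + (0) - (sin(2*θ))) = -sin(2*θ)/2
Γ^φ_{θ φ} = (1/2) g^{φφ} (∂_θ g_{φφ} + ∂_φ g_{φθ} - ∂_φ g_{θφ}) = (1/2)(1/sin(θ)^2)((sin(2*θ)) + (0) - (0)) = 1/tan(θ)
All other Christoffel symbols are zero.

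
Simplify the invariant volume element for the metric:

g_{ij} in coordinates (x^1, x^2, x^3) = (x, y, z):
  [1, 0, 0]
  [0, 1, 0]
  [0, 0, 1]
det(g) = 1
√|det(g)| = 1
Volume element: dV = 1 dx dy dz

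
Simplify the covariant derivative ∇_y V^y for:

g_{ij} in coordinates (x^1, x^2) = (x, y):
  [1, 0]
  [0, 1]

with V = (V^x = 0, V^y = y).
All Christoffel symbols are zero.
∇_y V^y = ∂_y V^y + Γ^y_{y j} V^j
  = (1) + (0)(0) + (0)(y)
  = 1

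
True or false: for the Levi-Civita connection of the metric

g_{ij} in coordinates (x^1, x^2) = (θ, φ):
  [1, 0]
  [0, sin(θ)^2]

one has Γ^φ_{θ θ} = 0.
Γ^φ_{θ θ} = (1/2) g^{φφ} (∂_θ g_{φθ} + ∂_θ g_{φθ} - ∂_φ g_{θθ}) = (1/2)(1/sin(θ)^2)((0) + (0) - (0)) = 0
This equals the proposed value 0.
True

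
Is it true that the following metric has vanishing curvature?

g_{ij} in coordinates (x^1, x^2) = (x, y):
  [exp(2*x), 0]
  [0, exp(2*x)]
Non-zero Christoffel symbols:
Γ^x_{x x} = 1
Γ^x_{y y} = -1
Γ^y_{x y} = 1
Ricci tensor: R_{xx} = 0, R_{xy} = 0, R_{yy} = 0
All R_{ij} vanish; in 2 dimensions the Riemann tensor is fully determined by the Ricci tensor, so R^i_{jkl} = 0: the metric is flat (curvilinear coordinates on flat space).
Yes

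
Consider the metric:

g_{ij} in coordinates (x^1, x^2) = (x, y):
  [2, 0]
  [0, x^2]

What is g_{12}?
With x^1 = x, x^2 = y, g_{12} = g_{xy} is the row-1, column-2 entry of the matrix.
g_{12} = 0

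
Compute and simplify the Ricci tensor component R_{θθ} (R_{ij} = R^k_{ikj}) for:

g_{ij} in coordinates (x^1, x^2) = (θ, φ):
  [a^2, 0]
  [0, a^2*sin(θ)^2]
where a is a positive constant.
Non-zero Christoffel symbols (Γ^k_{ij} = Γ^k_{ji}):
Γ^θ_{φ φ} = -sin(2*θ)/2
Γ^φ_{θ φ} = 1/tan(θ)
R^θ_{θ θ θ} = 0 (a repeated index in an antisymmetric pair)
R^φ_{θ φ θ} = ∂_φ Γ^φ_{θ θ} - ∂_θ Γ^φ_{θ φ} + Γ^φ_{φ m} Γ^m_{θ θ} - Γ^φ_{θ m} Γ^m_{θ φ}
  = (0) - (-1/sin(θ)^2) + (0) - (1/tan(θ)^2) = 1
R_{θθ} = R^θ_{θ θ θ} + R^φ_{θ φ θ} = (0) + (1) = 1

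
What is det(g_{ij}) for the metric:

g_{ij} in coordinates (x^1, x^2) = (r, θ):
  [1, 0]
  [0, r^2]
For a 2×2 metric: det(g) = g_{11}·g_{22} - g_{12}·g_{21}
= (1)·(r^2) - (0)·(0)
= r^2 - 0
det(g) = r^2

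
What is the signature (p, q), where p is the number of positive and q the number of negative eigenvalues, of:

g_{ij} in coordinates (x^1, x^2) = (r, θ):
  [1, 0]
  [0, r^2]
The metric is diagonal, so its eigenvalues are the diagonal entries: 1, r^2 (at a generic point, where coordinate-dependent entries are positive).
2 positive, 0 negative.
(2, 0) - Riemannian (positive definite)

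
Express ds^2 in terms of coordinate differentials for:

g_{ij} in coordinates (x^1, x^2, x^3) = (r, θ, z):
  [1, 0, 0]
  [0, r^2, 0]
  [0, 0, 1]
ds^2 = g_{ij} dx^i dx^j; only the non-zero components contribute.
ds^2 = dr^2 + r^2 dθ^2 + dz^2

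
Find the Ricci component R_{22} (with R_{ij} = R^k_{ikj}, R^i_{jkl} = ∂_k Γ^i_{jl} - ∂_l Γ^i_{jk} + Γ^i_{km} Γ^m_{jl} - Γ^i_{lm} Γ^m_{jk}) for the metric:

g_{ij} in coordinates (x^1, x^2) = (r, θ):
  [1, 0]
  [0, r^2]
Non-zero Christoffel symbols (Γ^k_{ij} = Γ^k_{ji}):
Γ^r_{θ θ} = -r
Γ^θ_{r θ} = 1/r
R^r_{θ r θ} = ∂_r Γ^r_{θ θ} - ∂_θ Γ^r_{θ r} + Γ^r_{r m} Γ^m_{θ θ} - Γ^r_{θ m} Γ^m_{θ r}
  = (-1) - (0) + (0) - (-1) = 0
R^θ_{θ θ θ} = 0 (a repeated index in an antisymmetric pair)
R_{θθ} = R^r_{θ r θ} + R^θ_{θ θ θ} = (0) + (0) = 0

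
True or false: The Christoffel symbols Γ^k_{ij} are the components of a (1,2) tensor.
Under a change of coordinates Γ picks up an inhomogeneous term ∂²x/∂x'∂x'; e.g. Γ = 0 in Cartesian coordinates but Γ^r_{θθ} = -r in polar coordinates on the same flat plane.
False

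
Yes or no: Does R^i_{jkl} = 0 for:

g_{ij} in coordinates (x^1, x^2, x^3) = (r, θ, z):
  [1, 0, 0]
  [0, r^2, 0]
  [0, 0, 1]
Non-zero Christoffel symbols:
Γ^r_{θ θ} = -r
Γ^θ_{r θ} = 1/r
Ricci tensor: R_{rr} = 0, R_{rθ} = 0, R_{rz} = 0, R_{θθ} = 0, R_{θz} = 0, R_{zz} = 0
All R_{ij} vanish; in 3 dimensions the Riemann tensor is fully determined by the Ricci tensor, so R^i_{jkl} = 0: the metric is flat (curvilinear coordinates on flat space).
Yes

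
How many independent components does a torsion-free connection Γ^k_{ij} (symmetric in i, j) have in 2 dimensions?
Γ^k_{ij} has n choices for the upper index and n(n+1)/2 independent symmetric lower index pairs.
Total = 2 × 2×3/2 = 2 × 3 = 6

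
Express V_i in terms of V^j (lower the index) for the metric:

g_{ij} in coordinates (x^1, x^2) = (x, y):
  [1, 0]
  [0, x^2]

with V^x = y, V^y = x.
V_i = g_{ij} V^j:
V_x = (1)(y) + (0)(x) = y
V_y = (0)(y) + (x^2)(x) = x^3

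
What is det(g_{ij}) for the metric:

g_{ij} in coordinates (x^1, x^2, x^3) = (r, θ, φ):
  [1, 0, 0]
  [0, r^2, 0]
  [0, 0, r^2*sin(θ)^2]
Diagonal metric: det(g) = g_{11}·g_{22}·g_{33}
= (1)·(r^2)·(r^2*sin(θ)^2)
det(g) = r^4*sin(θ)^2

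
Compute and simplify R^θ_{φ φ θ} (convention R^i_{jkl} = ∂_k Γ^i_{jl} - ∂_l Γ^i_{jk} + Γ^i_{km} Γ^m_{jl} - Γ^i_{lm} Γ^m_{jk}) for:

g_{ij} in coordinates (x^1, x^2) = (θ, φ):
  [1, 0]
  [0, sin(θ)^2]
Non-zero Christoffel symbols (Γ^k_{ij} = Γ^k_{ji}):
Γ^θ_{φ φ} = -sin(2*θ)/2
Γ^φ_{θ φ} = 1/tan(θ)
R^θ_{φ φ θ} = ∂_φ Γ^θ_{φ θ} - ∂_θ Γ^θ_{φ φ} + Γ^θ_{φ m} Γ^m_{φ θ} - Γ^θ_{θ m} Γ^m_{φ φ}
  = (0) - (-cos(2*θ)) + (-cos(θ)^2) - (0) = -sin(θ)^2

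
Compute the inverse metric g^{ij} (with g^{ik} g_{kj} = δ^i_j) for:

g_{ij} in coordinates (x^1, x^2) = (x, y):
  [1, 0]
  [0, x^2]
The metric is diagonal, so g^{ij} is diagonal with entries 1/g_{ii}: diag(1, 1/(x^2)).
g^{ij}:
  [1, 0]
  [0, 1/x^2]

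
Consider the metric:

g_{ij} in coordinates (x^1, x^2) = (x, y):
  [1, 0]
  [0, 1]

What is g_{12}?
With x^1 = x, x^2 = y, g_{12} = g_{xy} is the row-1, column-2 entry of the matrix.
g_{12} = 0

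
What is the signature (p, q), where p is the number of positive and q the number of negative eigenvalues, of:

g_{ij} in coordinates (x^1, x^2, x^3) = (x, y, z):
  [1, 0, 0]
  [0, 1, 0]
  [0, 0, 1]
The metric is diagonal, so its eigenvalues are the diagonal entries: 1, 1, 1 (at a generic point, where coordinate-dependent entries are positive).
3 positive, 0 negative.
(3, 0) - Riemannian (positive definite)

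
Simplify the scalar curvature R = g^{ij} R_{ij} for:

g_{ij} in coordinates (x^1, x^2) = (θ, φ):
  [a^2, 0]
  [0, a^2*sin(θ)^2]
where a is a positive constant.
Non-zero Christoffel symbols (Γ^k_{ij} = Γ^k_{ji}):
Γ^θ_{φ φ} = -sin(2*θ)/2
Γ^φ_{θ φ} = 1/tan(θ)
Ricci tensor (R_{ij} = R^k_{ikj}): R_{θθ} = 1, R_{θφ} = 0, R_{φφ} = sin(θ)^2
Inverse metric: g^{θθ} = 1/a^2, g^{φφ} = 1/(a^2*sin(θ)^2)
R = g^{ij} R_{ij} = (1/a^2)(1) + (1/(a^2*sin(θ)^2))(sin(θ)^2) = 2/a^2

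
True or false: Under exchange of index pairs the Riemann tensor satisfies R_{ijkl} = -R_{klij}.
The pair-exchange symmetry has a plus sign: R_{ijkl} = +R_{klij}.
False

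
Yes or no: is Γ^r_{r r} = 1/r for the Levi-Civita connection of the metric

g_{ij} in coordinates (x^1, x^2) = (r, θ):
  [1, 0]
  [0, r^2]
Γ^r_{r r} = (1/2) g^{rr} (∂_r g_{rr} + ∂_r g_{rr} - ∂_r g_{rr}) = (1/2)(1)((0) + (0) - (0)) = 0
This differs from the proposed value 1/r.
No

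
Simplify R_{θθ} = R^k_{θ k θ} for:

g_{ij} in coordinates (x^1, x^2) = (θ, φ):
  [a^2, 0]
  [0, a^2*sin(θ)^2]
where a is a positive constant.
Non-zero Christoffel symbols (Γ^k_{ij} = Γ^k_{ji}):
Γ^θ_{φ φ} = -sin(2*θ)/2
Γ^φ_{θ φ} = 1/tan(θ)
R^θ_{θ θ θ} = 0 (a repeated index in an antisymmetric pair)
R^φ_{θ φ θ} = ∂_φ Γ^φ_{θ θ} - ∂_θ Γ^φ_{θ φ} + Γ^φ_{φ m} Γ^m_{θ θ} - Γ^φ_{θ m} Γ^m_{θ φ}
  = (0) - (-1/sin(θ)^2) + (0) - (1/tan(θ)^2) = 1
R_{θθ} = R^θ_{θ θ θ} + R^φ_{θ φ θ} = (0) + (1) = 1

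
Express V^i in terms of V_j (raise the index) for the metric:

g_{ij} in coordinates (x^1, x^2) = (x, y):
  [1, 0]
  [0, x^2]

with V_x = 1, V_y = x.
Inverse metric (diagonal): g^{xx} = 1, g^{yy} = 1/x^2
V^i = g^{ij} V_j:
V^x = (1)(1) + (0)(x) = 1
V^y = (0)(1) + (1/x^2)(x) = 1/x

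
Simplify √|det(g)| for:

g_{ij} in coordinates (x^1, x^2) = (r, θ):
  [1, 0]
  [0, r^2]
det(g) = r^2
√|det(g)| = r
Volume element: dV = r dr dθ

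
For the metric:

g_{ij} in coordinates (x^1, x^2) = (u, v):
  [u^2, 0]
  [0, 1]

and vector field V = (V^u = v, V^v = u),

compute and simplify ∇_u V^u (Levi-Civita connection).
Non-zero Christoffel symbols:
Γ^u_{u u} = 1/u
∇_u V^u = ∂_u V^u + Γ^u_{u j} V^j
  = (0) + (1/u)(v) + (0)(u)
  = v/u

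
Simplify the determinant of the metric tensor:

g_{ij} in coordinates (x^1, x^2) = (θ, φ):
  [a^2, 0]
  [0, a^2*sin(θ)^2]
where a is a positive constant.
For a 2×2 metric: det(g) = g_{11}·g_{22} - g_{12}·g_{21}
= (a^2)·(a^2*sin(θ)^2) - (0)·(0)
= a^4*sin(θ)^2 - 0
det(g) = a^4*sin(θ)^2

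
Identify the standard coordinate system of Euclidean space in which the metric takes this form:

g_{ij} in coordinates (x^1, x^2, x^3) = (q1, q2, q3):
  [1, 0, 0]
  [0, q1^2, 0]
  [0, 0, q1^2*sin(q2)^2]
The line element ds^2 = dq1^2 + q1^2 dq2^2 + q1^2 sin(q2)^2 dq3^2 is dr^2 + r^2 dθ^2 + r^2 sin(θ)^2 dφ^2 with q1 = r, q2 = θ, q3 = φ.
spherical coordinates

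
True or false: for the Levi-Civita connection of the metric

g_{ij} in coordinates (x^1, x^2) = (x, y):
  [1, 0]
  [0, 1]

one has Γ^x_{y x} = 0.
Γ^x_{y x} = (1/2) g^{xx} (∂_y g_{xx} + ∂_x g_{xy} - ∂_x g_{yx}) = (1/2)(1)((0) + (0) - (0)) = 0
This equals the proposed value 0.
True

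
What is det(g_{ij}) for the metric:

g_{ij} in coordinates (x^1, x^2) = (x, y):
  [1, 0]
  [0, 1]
For a 2×2 metric: det(g) = g_{11}·g_{22} - g_{12}·g_{21}
= (1)·(1) - (0)·(0)
= 1 - 0
det(g) = 1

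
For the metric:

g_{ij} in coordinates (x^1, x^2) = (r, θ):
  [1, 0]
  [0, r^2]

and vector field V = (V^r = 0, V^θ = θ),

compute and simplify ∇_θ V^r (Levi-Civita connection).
Non-zero Christoffel symbols:
Γ^r_{θ θ} = -r
Γ^θ_{r θ} = 1/r
∇_θ V^r = ∂_θ V^r + Γ^r_{θ j} V^j
  = (0) + (0)(0) + (-r)(θ)
  = -r*θ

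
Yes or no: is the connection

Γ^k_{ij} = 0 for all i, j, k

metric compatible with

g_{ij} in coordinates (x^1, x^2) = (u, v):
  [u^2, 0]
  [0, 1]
Using ∇_k g_{ij} = ∂_k g_{ij} - Γ^m_{ki} g_{mj} - Γ^m_{kj} g_{im}:
∇_u g_{uu} = (2*u) - (0) - (0) = 2*u ≠ 0
So the connection is not metric compatible (it is not the Levi-Civita connection).
No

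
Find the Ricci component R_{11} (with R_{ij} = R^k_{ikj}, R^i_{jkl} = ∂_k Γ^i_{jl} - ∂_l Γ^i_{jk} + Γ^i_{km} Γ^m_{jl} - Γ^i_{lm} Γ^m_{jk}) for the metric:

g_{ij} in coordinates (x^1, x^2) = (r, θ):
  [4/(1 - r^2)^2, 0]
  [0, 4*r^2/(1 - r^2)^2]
Non-zero Christoffel symbols (Γ^k_{ij} = Γ^k_{ji}):
Γ^r_{r r} = 2*r/(1 - r^2)
Γ^r_{θ θ} = (r^3 + r)/(r^2 - 1)
Γ^θ_{r θ} = (-r^2 - 1)/(r^3 - r)
R^r_{r r r} = 0 (a repeated index in an antisymmetric pair)
R^θ_{r θ r} = ∂_θ Γ^θ_{r r} - ∂_r Γ^θ_{r θ} + Γ^θ_{θ m} Γ^m_{r r} - Γ^θ_{r m} Γ^m_{r θ}
  = (0) - ((r^4 + 4*r^2 - 1)/(r^3 - r)^2) + (2*(r^2 + 1)/(r^2 - 1)^2) - ((r^2 + 1)^2/(r^3 - r)^2) = -4/(r^2 - 1)^2
R_{rr} = R^r_{r r r} + R^θ_{r θ r} = (0) + (-4/(r^2 - 1)^2) = -4/(r^2 - 1)^2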